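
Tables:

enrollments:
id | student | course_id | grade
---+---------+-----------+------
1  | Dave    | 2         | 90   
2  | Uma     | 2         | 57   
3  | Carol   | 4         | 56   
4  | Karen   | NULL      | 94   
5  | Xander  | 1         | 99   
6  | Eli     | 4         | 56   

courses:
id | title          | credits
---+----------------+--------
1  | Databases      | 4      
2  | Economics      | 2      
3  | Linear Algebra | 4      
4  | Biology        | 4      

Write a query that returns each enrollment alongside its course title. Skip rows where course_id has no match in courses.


INNER JOIN keeps only enrollments rows whose course_id matches an id in courses. Walk through each enrollment:
  - enrollment 1 (Dave): course_id=2 -> matches Economics
  - enrollment 2 (Uma): course_id=2 -> matches Economics
  - enrollment 3 (Carol): course_id=4 -> matches Biology
  - enrollment 4 (Karen): course_id=NULL, no match -> dropped
  - enrollment 5 (Xander): course_id=1 -> matches Databases
  - enrollment 6 (Eli): course_id=4 -> matches Biology
So 1 of 6 rows is dropped.

SQL:
SELECT a.student, b.title AS course
FROM enrollments a
INNER JOIN courses b ON a.course_id = b.id

Result:
student | course   
--------+----------
Dave    | Economics
Uma     | Economics
Carol   | Biology  
Xander  | Databases
Eli     | Biology  


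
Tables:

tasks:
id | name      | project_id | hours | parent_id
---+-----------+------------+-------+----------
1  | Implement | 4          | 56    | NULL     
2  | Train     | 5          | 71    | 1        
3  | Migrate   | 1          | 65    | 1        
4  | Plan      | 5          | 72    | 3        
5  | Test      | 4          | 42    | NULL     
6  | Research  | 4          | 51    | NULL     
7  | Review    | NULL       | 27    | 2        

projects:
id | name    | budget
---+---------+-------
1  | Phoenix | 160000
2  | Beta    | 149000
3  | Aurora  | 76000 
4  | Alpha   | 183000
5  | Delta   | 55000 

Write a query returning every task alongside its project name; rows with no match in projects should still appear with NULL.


LEFT JOIN keeps every row from tasks (the left table); where project_id has no match in projects, the project columns become NULL. Walk through each task:
  - task 1 (Implement): project_id=4 -> matches Alpha
  - task 2 (Train): project_id=5 -> matches Delta
  - task 3 (Migrate): project_id=1 -> matches Phoenix
  - task 4 (Plan): project_id=5 -> matches Delta
  - task 5 (Test): project_id=4 -> matches Alpha
  - task 6 (Research): project_id=4 -> matches Alpha
  - task 7 (Review): project_id=NULL, no match -> kept with NULL
All 7 rows appear; 1 has NULL project.

SQL:
SELECT a.name, b.name AS project
FROM tasks a
LEFT JOIN projects b ON a.project_id = b.id

Result:
name      | project
----------+--------
Implement | Alpha  
Train     | Delta  
Migrate   | Phoenix
Plan      | Delta  
Test      | Alpha  
Research  | Alpha  
Review    | NULL   


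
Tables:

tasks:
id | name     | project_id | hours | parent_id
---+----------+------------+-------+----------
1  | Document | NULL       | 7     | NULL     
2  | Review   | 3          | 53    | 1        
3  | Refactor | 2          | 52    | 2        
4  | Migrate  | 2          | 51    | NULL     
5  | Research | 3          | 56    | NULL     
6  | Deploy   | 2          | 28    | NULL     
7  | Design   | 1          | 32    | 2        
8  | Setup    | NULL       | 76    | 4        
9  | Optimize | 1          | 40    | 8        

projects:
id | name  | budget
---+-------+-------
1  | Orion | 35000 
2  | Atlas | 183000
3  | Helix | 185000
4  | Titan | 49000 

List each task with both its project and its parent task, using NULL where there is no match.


Two LEFT JOINs from the same base table tasks: one to projects via project_id, one to tasks itself via parent_id. Both are LEFT so every task is preserved.
Match against projects:
  - task 1 (Document): project_id=NULL, no match -> kept with NULL
  - task 2 (Review): project_id=3 -> matches Helix
  - task 3 (Refactor): project_id=2 -> matches Atlas
  - task 4 (Migrate): project_id=2 -> matches Atlas
  - task 5 (Research): project_id=3 -> matches Helix
  - task 6 (Deploy): project_id=2 -> matches Atlas
  - task 7 (Design): project_id=1 -> matches Orion
  - task 8 (Setup): project_id=NULL, no match -> kept with NULL
  - task 9 (Optimize): project_id=1 -> matches Orion
Match against tasks (self):
  - task 1 (Document): parent_id=NULL -> NULL
  - task 2 (Review): parent_id=1 -> Document
  - task 3 (Refactor): parent_id=2 -> Review
  - task 4 (Migrate): parent_id=NULL -> NULL
  - task 5 (Research): parent_id=NULL -> NULL
  - task 6 (Deploy): parent_id=NULL -> NULL
  - task 7 (Design): parent_id=2 -> Review
  - task 8 (Setup): parent_id=4 -> Migrate
  - task 9 (Optimize): parent_id=8 -> Setup

SQL:
SELECT a.name, b.name AS project, c.name AS parent
FROM tasks a
LEFT JOIN projects b ON a.project_id = b.id
LEFT JOIN tasks c ON a.parent_id = c.id

Result:
name     | project | parent  
---------+---------+---------
Document | NULL    | NULL    
Review   | Helix   | Document
Refactor | Atlas   | Review  
Migrate  | Atlas   | NULL    
Research | Helix   | NULL    
Deploy   | Atlas   | NULL    
Design   | Orion   | Review  
Setup    | NULL    | Migrate 
Optimize | Orion   | Setup   


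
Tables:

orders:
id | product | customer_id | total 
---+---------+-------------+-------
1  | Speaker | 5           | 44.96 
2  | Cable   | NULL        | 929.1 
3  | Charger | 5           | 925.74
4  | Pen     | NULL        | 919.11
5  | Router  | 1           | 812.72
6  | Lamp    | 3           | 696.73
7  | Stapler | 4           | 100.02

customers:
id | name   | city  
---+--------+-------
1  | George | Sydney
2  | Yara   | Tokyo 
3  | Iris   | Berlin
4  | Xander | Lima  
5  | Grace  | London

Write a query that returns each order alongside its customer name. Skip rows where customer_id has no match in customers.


INNER JOIN keeps only orders rows whose customer_id matches an id in customers. Walk through each order:
  - order 1 (Speaker): customer_id=5 -> matches Grace
  - order 2 (Cable): customer_id=NULL, no match -> dropped
  - order 3 (Charger): customer_id=5 -> matches Grace
  - order 4 (Pen): customer_id=NULL, no match -> dropped
  - order 5 (Router): customer_id=1 -> matches George
  - order 6 (Lamp): customer_id=3 -> matches Iris
  - order 7 (Stapler): customer_id=4 -> matches Xander
So 2 of 7 rows are dropped.

SQL:
SELECT a.product, b.name AS customer
FROM orders a
INNER JOIN customers b ON a.customer_id = b.id

Result:
product | customer
--------+---------
Speaker | Grace   
Charger | Grace   
Router  | George  
Lamp    | Iris    
Stapler | Xander  


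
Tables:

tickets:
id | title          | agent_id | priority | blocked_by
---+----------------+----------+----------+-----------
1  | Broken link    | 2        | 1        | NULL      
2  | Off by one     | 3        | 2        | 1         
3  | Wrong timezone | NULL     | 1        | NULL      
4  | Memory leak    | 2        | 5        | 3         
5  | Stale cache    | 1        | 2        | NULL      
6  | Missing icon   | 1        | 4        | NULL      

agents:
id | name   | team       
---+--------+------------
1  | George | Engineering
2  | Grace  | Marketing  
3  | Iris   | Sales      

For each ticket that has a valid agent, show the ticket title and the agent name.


INNER JOIN keeps only tickets rows whose agent_id matches an id in agents. Walk through each ticket:
  - ticket 1 (Broken link): agent_id=2 -> matches Grace
  - ticket 2 (Off by one): agent_id=3 -> matches Iris
  - ticket 3 (Wrong timezone): agent_id=NULL, no match -> dropped
  - ticket 4 (Memory leak): agent_id=2 -> matches Grace
  - ticket 5 (Stale cache): agent_id=1 -> matches George
  - ticket 6 (Missing icon): agent_id=1 -> matches George
So 1 of 6 rows is dropped.

SQL:
SELECT a.title, b.name AS agent
FROM tickets a
INNER JOIN agents b ON a.agent_id = b.id

Result:
title        | agent 
-------------+-------
Broken link  | Grace 
Off by one   | Iris  
Memory leak  | Grace 
Stale cache  | George
Missing icon | George


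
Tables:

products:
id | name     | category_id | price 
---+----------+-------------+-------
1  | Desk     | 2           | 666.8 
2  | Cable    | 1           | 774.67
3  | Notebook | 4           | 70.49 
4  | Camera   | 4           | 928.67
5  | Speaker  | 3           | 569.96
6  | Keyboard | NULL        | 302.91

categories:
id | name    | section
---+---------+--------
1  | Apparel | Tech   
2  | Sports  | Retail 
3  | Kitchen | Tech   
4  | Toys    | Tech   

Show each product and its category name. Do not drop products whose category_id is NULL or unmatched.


LEFT JOIN keeps every row from products (the left table); where category_id has no match in categories, the category columns become NULL. Walk through each product:
  - product 1 (Desk): category_id=2 -> matches Sports
  - product 2 (Cable): category_id=1 -> matches Apparel
  - product 3 (Notebook): category_id=4 -> matches Toys
  - product 4 (Camera): category_id=4 -> matches Toys
  - product 5 (Speaker): category_id=3 -> matches Kitchen
  - product 6 (Keyboard): category_id=NULL, no match -> kept with NULL
All 6 rows appear; 1 has NULL category.

SQL:
SELECT a.name, b.name AS category
FROM products a
LEFT JOIN categories b ON a.category_id = b.id

Result:
name     | category
---------+---------
Desk     | Sports  
Cable    | Apparel 
Notebook | Toys    
Camera   | Toys    
Speaker  | Kitchen 
Keyboard | NULL    


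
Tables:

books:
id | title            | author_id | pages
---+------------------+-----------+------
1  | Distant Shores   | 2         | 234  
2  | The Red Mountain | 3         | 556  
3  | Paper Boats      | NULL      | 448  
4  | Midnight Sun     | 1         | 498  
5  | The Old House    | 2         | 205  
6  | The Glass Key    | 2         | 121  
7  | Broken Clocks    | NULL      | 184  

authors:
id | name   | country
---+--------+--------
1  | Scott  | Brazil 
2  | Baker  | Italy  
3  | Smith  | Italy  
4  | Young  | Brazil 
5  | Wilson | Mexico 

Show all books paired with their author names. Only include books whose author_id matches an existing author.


INNER JOIN keeps only books rows whose author_id matches an id in authors. Walk through each book:
  - book 1 (Distant Shores): author_id=2 -> matches Baker
  - book 2 (The Red Mountain): author_id=3 -> matches Smith
  - book 3 (Paper Boats): author_id=NULL, no match -> dropped
  - book 4 (Midnight Sun): author_id=1 -> matches Scott
  - book 5 (The Old House): author_id=2 -> matches Baker
  - book 6 (The Glass Key): author_id=2 -> matches Baker
  - book 7 (Broken Clocks): author_id=NULL, no match -> dropped
So 2 of 7 rows are dropped.

SQL:
SELECT a.title, b.name AS author
FROM books a
INNER JOIN authors b ON a.author_id = b.id

Result:
title            | author
-----------------+-------
Distant Shores   | Baker 
The Red Mountain | Smith 
Midnight Sun     | Scott 
The Old House    | Baker 
The Glass Key    | Baker 


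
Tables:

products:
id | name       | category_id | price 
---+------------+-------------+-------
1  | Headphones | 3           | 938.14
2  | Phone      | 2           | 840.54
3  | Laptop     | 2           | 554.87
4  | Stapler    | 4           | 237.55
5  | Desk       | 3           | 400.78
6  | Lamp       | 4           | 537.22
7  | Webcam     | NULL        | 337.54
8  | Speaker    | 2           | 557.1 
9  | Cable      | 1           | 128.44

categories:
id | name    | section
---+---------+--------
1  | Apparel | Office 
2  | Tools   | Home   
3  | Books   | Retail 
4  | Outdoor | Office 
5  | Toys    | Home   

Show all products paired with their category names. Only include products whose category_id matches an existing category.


INNER JOIN keeps only products rows whose category_id matches an id in categories. Walk through each product:
  - product 1 (Headphones): category_id=3 -> matches Books
  - product 2 (Phone): category_id=2 -> matches Tools
  - product 3 (Laptop): category_id=2 -> matches Tools
  - product 4 (Stapler): category_id=4 -> matches Outdoor
  - product 5 (Desk): category_id=3 -> matches Books
  - product 6 (Lamp): category_id=4 -> matches Outdoor
  - product 7 (Webcam): category_id=NULL, no match -> dropped
  - product 8 (Speaker): category_id=2 -> matches Tools
  - product 9 (Cable): category_id=1 -> matches Apparel
So 1 of 9 rows is dropped.

SQL:
SELECT a.name, b.name AS category
FROM products a
INNER JOIN categories b ON a.category_id = b.id

Result:
name       | category
-----------+---------
Headphones | Books   
Phone      | Tools   
Laptop     | Tools   
Stapler    | Outdoor 
Desk       | Books   
Lamp       | Outdoor 
Speaker    | Tools   
Cable      | Apparel 


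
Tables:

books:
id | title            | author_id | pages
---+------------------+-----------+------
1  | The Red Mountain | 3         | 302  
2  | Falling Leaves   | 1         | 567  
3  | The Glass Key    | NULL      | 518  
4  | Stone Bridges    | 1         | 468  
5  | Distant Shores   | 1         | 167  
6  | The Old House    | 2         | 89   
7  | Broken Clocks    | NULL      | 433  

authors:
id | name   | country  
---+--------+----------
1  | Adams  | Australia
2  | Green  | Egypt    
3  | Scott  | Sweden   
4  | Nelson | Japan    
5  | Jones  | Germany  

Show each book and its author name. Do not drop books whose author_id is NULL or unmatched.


LEFT JOIN keeps every row from books (the left table); where author_id has no match in authors, the author columns become NULL. Walk through each book:
  - book 1 (The Red Mountain): author_id=3 -> matches Scott
  - book 2 (Falling Leaves): author_id=1 -> matches Adams
  - book 3 (The Glass Key): author_id=NULL, no match -> kept with NULL
  - book 4 (Stone Bridges): author_id=1 -> matches Adams
  - book 5 (Distant Shores): author_id=1 -> matches Adams
  - book 6 (The Old House): author_id=2 -> matches Green
  - book 7 (Broken Clocks): author_id=NULL, no match -> kept with NULL
All 7 rows appear; 2 have NULL author.

SQL:
SELECT a.title, b.name AS author
FROM books a
LEFT JOIN authors b ON a.author_id = b.id

Result:
title            | author
-----------------+-------
The Red Mountain | Scott 
Falling Leaves   | Adams 
The Glass Key    | NULL  
Stone Bridges    | Adams 
Distant Shores   | Adams 
The Old House    | Green 
Broken Clocks    | NULL  


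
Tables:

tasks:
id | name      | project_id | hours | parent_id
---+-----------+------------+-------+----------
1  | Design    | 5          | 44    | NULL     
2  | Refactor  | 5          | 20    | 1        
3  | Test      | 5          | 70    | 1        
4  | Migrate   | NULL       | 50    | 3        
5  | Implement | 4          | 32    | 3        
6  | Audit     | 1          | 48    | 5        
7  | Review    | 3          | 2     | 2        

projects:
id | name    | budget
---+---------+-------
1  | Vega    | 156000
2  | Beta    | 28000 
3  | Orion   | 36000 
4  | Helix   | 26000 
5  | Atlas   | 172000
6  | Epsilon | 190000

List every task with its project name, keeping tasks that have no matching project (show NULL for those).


LEFT JOIN keeps every row from tasks (the left table); where project_id has no match in projects, the project columns become NULL. Walk through each task:
  - task 1 (Design): project_id=5 -> matches Atlas
  - task 2 (Refactor): project_id=5 -> matches Atlas
  - task 3 (Test): project_id=5 -> matches Atlas
  - task 4 (Migrate): project_id=NULL, no match -> kept with NULL
  - task 5 (Implement): project_id=4 -> matches Helix
  - task 6 (Audit): project_id=1 -> matches Vega
  - task 7 (Review): project_id=3 -> matches Orion
All 7 rows appear; 1 has NULL project.

SQL:
SELECT a.name, b.name AS project
FROM tasks a
LEFT JOIN projects b ON a.project_id = b.id

Result:
name      | project
----------+--------
Design    | Atlas  
Refactor  | Atlas  
Test      | Atlas  
Migrate   | NULL   
Implement | Helix  
Audit     | Vega   
Review    | Orion  


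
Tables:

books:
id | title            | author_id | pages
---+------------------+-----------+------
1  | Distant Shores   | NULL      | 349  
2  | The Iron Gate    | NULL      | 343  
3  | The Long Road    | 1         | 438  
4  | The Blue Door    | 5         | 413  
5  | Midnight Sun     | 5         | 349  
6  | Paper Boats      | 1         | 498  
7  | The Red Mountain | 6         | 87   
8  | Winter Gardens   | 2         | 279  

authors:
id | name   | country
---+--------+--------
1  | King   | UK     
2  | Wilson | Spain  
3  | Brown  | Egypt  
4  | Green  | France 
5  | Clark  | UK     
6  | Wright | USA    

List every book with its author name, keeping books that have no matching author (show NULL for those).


LEFT JOIN keeps every row from books (the left table); where author_id has no match in authors, the author columns become NULL. Walk through each book:
  - book 1 (Distant Shores): author_id=NULL, no match -> kept with NULL
  - book 2 (The Iron Gate): author_id=NULL, no match -> kept with NULL
  - book 3 (The Long Road): author_id=1 -> matches King
  - book 4 (The Blue Door): author_id=5 -> matches Clark
  - book 5 (Midnight Sun): author_id=5 -> matches Clark
  - book 6 (Paper Boats): author_id=1 -> matches King
  - book 7 (The Red Mountain): author_id=6 -> matches Wright
  - book 8 (Winter Gardens): author_id=2 -> matches Wilson
All 8 rows appear; 2 have NULL author.

SQL:
SELECT a.title, b.name AS author
FROM books a
LEFT JOIN authors b ON a.author_id = b.id

Result:
title            | author
-----------------+-------
Distant Shores   | NULL  
The Iron Gate    | NULL  
The Long Road    | King  
The Blue Door    | Clark 
Midnight Sun     | Clark 
Paper Boats      | King  
The Red Mountain | Wright
Winter Gardens   | Wilson


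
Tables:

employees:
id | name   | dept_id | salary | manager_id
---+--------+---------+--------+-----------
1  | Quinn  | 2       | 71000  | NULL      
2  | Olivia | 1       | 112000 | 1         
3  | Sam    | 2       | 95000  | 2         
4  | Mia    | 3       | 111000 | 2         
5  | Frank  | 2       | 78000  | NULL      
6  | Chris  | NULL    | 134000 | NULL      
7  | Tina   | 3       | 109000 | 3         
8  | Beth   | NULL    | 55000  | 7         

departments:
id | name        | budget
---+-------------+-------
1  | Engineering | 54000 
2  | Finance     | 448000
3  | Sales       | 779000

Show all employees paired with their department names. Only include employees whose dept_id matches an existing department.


INNER JOIN keeps only employees rows whose dept_id matches an id in departments. Walk through each employee:
  - employee 1 (Quinn): dept_id=2 -> matches Finance
  - employee 2 (Olivia): dept_id=1 -> matches Engineering
  - employee 3 (Sam): dept_id=2 -> matches Finance
  - employee 4 (Mia): dept_id=3 -> matches Sales
  - employee 5 (Frank): dept_id=2 -> matches Finance
  - employee 6 (Chris): dept_id=NULL, no match -> dropped
  - employee 7 (Tina): dept_id=3 -> matches Sales
  - employee 8 (Beth): dept_id=NULL, no match -> dropped
So 2 of 8 rows are dropped.

SQL:
SELECT a.name, b.name AS department
FROM employees a
INNER JOIN departments b ON a.dept_id = b.id

Result:
name   | department 
-------+------------
Quinn  | Finance    
Olivia | Engineering
Sam    | Finance    
Mia    | Sales      
Frank  | Finance    
Tina   | Sales      


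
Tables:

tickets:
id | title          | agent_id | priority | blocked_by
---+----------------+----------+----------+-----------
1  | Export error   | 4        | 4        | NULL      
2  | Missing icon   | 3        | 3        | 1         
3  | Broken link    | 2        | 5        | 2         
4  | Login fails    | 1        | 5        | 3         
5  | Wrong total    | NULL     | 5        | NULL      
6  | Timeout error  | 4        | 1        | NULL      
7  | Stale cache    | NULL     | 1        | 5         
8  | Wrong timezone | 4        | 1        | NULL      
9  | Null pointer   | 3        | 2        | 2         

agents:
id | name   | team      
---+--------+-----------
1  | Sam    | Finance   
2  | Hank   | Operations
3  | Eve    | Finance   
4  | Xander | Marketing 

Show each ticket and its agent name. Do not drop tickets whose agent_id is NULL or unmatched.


LEFT JOIN keeps every row from tickets (the left table); where agent_id has no match in agents, the agent columns become NULL. Walk through each ticket:
  - ticket 1 (Export error): agent_id=4 -> matches Xander
  - ticket 2 (Missing icon): agent_id=3 -> matches Eve
  - ticket 3 (Broken link): agent_id=2 -> matches Hank
  - ticket 4 (Login fails): agent_id=1 -> matches Sam
  - ticket 5 (Wrong total): agent_id=NULL, no match -> kept with NULL
  - ticket 6 (Timeout error): agent_id=4 -> matches Xander
  - ticket 7 (Stale cache): agent_id=NULL, no match -> kept with NULL
  - ticket 8 (Wrong timezone): agent_id=4 -> matches Xander
  - ticket 9 (Null pointer): agent_id=3 -> matches Eve
All 9 rows appear; 2 have NULL agent.

SQL:
SELECT a.title, b.name AS agent
FROM tickets a
LEFT JOIN agents b ON a.agent_id = b.id

Result:
title          | agent 
---------------+-------
Export error   | Xander
Missing icon   | Eve   
Broken link    | Hank  
Login fails    | Sam   
Wrong total    | NULL  
Timeout error  | Xander
Stale cache    | NULL  
Wrong timezone | Xander
Null pointer   | Eve   


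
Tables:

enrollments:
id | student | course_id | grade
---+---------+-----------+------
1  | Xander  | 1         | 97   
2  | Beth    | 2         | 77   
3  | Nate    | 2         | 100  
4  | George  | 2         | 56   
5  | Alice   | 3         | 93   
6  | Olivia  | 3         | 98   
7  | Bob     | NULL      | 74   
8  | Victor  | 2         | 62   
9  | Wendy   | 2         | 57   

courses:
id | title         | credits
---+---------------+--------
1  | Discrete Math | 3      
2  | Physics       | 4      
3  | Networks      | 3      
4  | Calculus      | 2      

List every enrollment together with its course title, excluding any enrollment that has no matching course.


INNER JOIN keeps only enrollments rows whose course_id matches an id in courses. Walk through each enrollment:
  - enrollment 1 (Xander): course_id=1 -> matches Discrete Math
  - enrollment 2 (Beth): course_id=2 -> matches Physics
  - enrollment 3 (Nate): course_id=2 -> matches Physics
  - enrollment 4 (George): course_id=2 -> matches Physics
  - enrollment 5 (Alice): course_id=3 -> matches Networks
  - enrollment 6 (Olivia): course_id=3 -> matches Networks
  - enrollment 7 (Bob): course_id=NULL, no match -> dropped
  - enrollment 8 (Victor): course_id=2 -> matches Physics
  - enrollment 9 (Wendy): course_id=2 -> matches Physics
So 1 of 9 rows is dropped.

SQL:
SELECT a.student, b.title AS course
FROM enrollments a
INNER JOIN courses b ON a.course_id = b.id

Result:
student | course       
--------+--------------
Xander  | Discrete Math
Beth    | Physics      
Nate    | Physics      
George  | Physics      
Alice   | Networks     
Olivia  | Networks     
Victor  | Physics      
Wendy   | Physics      


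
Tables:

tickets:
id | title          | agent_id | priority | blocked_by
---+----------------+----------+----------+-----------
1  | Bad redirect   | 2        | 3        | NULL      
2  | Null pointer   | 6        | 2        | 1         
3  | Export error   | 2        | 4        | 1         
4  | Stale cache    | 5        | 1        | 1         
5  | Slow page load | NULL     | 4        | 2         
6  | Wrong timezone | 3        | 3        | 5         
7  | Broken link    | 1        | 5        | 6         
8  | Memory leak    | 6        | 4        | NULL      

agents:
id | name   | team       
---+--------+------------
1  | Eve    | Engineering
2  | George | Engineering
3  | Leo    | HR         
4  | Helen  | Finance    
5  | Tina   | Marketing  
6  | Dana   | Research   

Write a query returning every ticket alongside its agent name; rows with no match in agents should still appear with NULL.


LEFT JOIN keeps every row from tickets (the left table); where agent_id has no match in agents, the agent columns become NULL. Walk through each ticket:
  - ticket 1 (Bad redirect): agent_id=2 -> matches George
  - ticket 2 (Null pointer): agent_id=6 -> matches Dana
  - ticket 3 (Export error): agent_id=2 -> matches George
  - ticket 4 (Stale cache): agent_id=5 -> matches Tina
  - ticket 5 (Slow page load): agent_id=NULL, no match -> kept with NULL
  - ticket 6 (Wrong timezone): agent_id=3 -> matches Leo
  - ticket 7 (Broken link): agent_id=1 -> matches Eve
  - ticket 8 (Memory leak): agent_id=6 -> matches Dana
All 8 rows appear; 1 has NULL agent.

SQL:
SELECT a.title, b.name AS agent
FROM tickets a
LEFT JOIN agents b ON a.agent_id = b.id

Result:
title          | agent 
---------------+-------
Bad redirect   | George
Null pointer   | Dana  
Export error   | George
Stale cache    | Tina  
Slow page load | NULL  
Wrong timezone | Leo   
Broken link    | Eve   
Memory leak    | Dana  


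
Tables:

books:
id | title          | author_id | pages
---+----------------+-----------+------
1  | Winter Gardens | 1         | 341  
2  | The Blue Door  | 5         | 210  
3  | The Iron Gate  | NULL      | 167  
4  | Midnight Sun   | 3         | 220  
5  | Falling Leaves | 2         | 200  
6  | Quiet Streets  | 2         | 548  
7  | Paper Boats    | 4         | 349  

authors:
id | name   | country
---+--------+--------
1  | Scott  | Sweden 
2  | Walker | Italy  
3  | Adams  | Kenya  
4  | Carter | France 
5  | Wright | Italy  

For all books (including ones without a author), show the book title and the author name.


LEFT JOIN keeps every row from books (the left table); where author_id has no match in authors, the author columns become NULL. Walk through each book:
  - book 1 (Winter Gardens): author_id=1 -> matches Scott
  - book 2 (The Blue Door): author_id=5 -> matches Wright
  - book 3 (The Iron Gate): author_id=NULL, no match -> kept with NULL
  - book 4 (Midnight Sun): author_id=3 -> matches Adams
  - book 5 (Falling Leaves): author_id=2 -> matches Walker
  - book 6 (Quiet Streets): author_id=2 -> matches Walker
  - book 7 (Paper Boats): author_id=4 -> matches Carter
All 7 rows appear; 1 has NULL author.

SQL:
SELECT a.title, b.name AS author
FROM books a
LEFT JOIN authors b ON a.author_id = b.id

Result:
title          | author
---------------+-------
Winter Gardens | Scott 
The Blue Door  | Wright
The Iron Gate  | NULL  
Midnight Sun   | Adams 
Falling Leaves | Walker
Quiet Streets  | Walker
Paper Boats    | Carter


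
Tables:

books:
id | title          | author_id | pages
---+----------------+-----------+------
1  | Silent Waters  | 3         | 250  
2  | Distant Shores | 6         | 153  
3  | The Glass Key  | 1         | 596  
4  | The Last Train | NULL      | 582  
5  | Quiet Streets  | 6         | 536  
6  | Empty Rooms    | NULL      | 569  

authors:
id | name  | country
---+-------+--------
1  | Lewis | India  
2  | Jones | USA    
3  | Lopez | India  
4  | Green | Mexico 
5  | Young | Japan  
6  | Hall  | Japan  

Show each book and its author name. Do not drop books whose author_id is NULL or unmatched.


LEFT JOIN keeps every row from books (the left table); where author_id has no match in authors, the author columns become NULL. Walk through each book:
  - book 1 (Silent Waters): author_id=3 -> matches Lopez
  - book 2 (Distant Shores): author_id=6 -> matches Hall
  - book 3 (The Glass Key): author_id=1 -> matches Lewis
  - book 4 (The Last Train): author_id=NULL, no match -> kept with NULL
  - book 5 (Quiet Streets): author_id=6 -> matches Hall
  - book 6 (Empty Rooms): author_id=NULL, no match -> kept with NULL
All 6 rows appear; 2 have NULL author.

SQL:
SELECT a.title, b.name AS author
FROM books a
LEFT JOIN authors b ON a.author_id = b.id

Result:
title          | author
---------------+-------
Silent Waters  | Lopez 
Distant Shores | Hall  
The Glass Key  | Lewis 
The Last Train | NULL  
Quiet Streets  | Hall  
Empty Rooms    | NULL  


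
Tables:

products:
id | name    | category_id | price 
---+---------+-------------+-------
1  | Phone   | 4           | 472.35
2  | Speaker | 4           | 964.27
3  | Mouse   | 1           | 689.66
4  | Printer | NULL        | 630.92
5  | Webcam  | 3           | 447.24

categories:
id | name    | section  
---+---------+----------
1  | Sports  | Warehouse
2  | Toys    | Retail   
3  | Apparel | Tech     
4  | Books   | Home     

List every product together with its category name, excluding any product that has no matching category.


INNER JOIN keeps only products rows whose category_id matches an id in categories. Walk through each product:
  - product 1 (Phone): category_id=4 -> matches Books
  - product 2 (Speaker): category_id=4 -> matches Books
  - product 3 (Mouse): category_id=1 -> matches Sports
  - product 4 (Printer): category_id=NULL, no match -> dropped
  - product 5 (Webcam): category_id=3 -> matches Apparel
So 1 of 5 rows is dropped.

SQL:
SELECT a.name, b.name AS category
FROM products a
INNER JOIN categories b ON a.category_id = b.id

Result:
name    | category
--------+---------
Phone   | Books   
Speaker | Books   
Mouse   | Sports  
Webcam  | Apparel 


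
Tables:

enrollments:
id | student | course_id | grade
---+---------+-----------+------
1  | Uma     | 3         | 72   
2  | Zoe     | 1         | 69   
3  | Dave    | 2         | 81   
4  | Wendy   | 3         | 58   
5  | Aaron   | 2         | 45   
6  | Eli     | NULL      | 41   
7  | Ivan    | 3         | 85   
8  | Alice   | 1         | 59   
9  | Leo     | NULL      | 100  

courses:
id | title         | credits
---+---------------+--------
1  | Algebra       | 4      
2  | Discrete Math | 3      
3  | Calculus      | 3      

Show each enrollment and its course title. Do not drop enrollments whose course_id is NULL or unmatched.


LEFT JOIN keeps every row from enrollments (the left table); where course_id has no match in courses, the course columns become NULL. Walk through each enrollment:
  - enrollment 1 (Uma): course_id=3 -> matches Calculus
  - enrollment 2 (Zoe): course_id=1 -> matches Algebra
  - enrollment 3 (Dave): course_id=2 -> matches Discrete Math
  - enrollment 4 (Wendy): course_id=3 -> matches Calculus
  - enrollment 5 (Aaron): course_id=2 -> matches Discrete Math
  - enrollment 6 (Eli): course_id=NULL, no match -> kept with NULL
  - enrollment 7 (Ivan): course_id=3 -> matches Calculus
  - enrollment 8 (Alice): course_id=1 -> matches Algebra
  - enrollment 9 (Leo): course_id=NULL, no match -> kept with NULL
All 9 rows appear; 2 have NULL course.

SQL:
SELECT a.student, b.title AS course
FROM enrollments a
LEFT JOIN courses b ON a.course_id = b.id

Result:
student | course       
--------+--------------
Uma     | Calculus     
Zoe     | Algebra      
Dave    | Discrete Math
Wendy   | Calculus     
Aaron   | Discrete Math
Eli     | NULL         
Ivan    | Calculus     
Alice   | Algebra      
Leo     | NULL         


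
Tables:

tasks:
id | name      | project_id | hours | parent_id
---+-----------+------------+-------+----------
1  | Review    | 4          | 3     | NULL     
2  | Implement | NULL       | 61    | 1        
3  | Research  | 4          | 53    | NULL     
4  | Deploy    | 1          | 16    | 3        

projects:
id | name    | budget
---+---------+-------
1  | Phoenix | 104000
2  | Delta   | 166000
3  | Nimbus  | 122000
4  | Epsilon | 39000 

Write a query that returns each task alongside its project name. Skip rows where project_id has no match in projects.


INNER JOIN keeps only tasks rows whose project_id matches an id in projects. Walk through each task:
  - task 1 (Review): project_id=4 -> matches Epsilon
  - task 2 (Implement): project_id=NULL, no match -> dropped
  - task 3 (Research): project_id=4 -> matches Epsilon
  - task 4 (Deploy): project_id=1 -> matches Phoenix
So 1 of 4 rows is dropped.

SQL:
SELECT a.name, b.name AS project
FROM tasks a
INNER JOIN projects b ON a.project_id = b.id

Result:
name     | project
---------+--------
Review   | Epsilon
Research | Epsilon
Deploy   | Phoenix


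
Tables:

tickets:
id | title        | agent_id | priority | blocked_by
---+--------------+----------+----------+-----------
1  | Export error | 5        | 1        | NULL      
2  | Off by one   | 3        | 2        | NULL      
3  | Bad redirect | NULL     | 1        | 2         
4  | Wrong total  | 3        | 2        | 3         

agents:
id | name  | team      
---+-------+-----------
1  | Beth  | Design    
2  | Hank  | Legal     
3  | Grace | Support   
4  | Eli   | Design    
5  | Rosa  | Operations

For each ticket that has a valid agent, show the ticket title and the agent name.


INNER JOIN keeps only tickets rows whose agent_id matches an id in agents. Walk through each ticket:
  - ticket 1 (Export error): agent_id=5 -> matches Rosa
  - ticket 2 (Off by one): agent_id=3 -> matches Grace
  - ticket 3 (Bad redirect): agent_id=NULL, no match -> dropped
  - ticket 4 (Wrong total): agent_id=3 -> matches Grace
So 1 of 4 rows is dropped.

SQL:
SELECT a.title, b.name AS agent
FROM tickets a
INNER JOIN agents b ON a.agent_id = b.id

Result:
title        | agent
-------------+------
Export error | Rosa 
Off by one   | Grace
Wrong total  | Grace


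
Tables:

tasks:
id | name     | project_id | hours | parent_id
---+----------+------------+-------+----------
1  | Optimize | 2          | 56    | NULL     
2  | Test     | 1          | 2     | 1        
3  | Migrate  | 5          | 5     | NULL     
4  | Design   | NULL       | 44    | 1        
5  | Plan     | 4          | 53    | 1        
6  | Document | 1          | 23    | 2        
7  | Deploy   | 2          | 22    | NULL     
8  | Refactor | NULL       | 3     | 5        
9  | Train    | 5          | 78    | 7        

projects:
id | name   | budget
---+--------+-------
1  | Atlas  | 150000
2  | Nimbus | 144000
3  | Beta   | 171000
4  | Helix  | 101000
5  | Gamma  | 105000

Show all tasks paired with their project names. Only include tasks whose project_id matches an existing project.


INNER JOIN keeps only tasks rows whose project_id matches an id in projects. Walk through each task:
  - task 1 (Optimize): project_id=2 -> matches Nimbus
  - task 2 (Test): project_id=1 -> matches Atlas
  - task 3 (Migrate): project_id=5 -> matches Gamma
  - task 4 (Design): project_id=NULL, no match -> dropped
  - task 5 (Plan): project_id=4 -> matches Helix
  - task 6 (Document): project_id=1 -> matches Atlas
  - task 7 (Deploy): project_id=2 -> matches Nimbus
  - task 8 (Refactor): project_id=NULL, no match -> dropped
  - task 9 (Train): project_id=5 -> matches Gamma
So 2 of 9 rows are dropped.

SQL:
SELECT a.name, b.name AS project
FROM tasks a
INNER JOIN projects b ON a.project_id = b.id

Result:
name     | project
---------+--------
Optimize | Nimbus 
Test     | Atlas  
Migrate  | Gamma  
Plan     | Helix  
Document | Atlas  
Deploy   | Nimbus 
Train    | Gamma  


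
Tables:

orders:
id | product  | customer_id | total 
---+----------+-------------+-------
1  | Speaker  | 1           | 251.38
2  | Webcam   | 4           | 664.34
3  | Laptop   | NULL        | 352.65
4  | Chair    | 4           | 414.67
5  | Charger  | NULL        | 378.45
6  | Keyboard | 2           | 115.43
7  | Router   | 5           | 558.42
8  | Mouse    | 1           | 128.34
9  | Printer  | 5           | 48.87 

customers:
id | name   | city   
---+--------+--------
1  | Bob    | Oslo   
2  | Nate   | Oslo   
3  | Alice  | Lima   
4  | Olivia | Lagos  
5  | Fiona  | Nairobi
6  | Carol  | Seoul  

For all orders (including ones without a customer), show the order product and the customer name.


LEFT JOIN keeps every row from orders (the left table); where customer_id has no match in customers, the customer columns become NULL. Walk through each order:
  - order 1 (Speaker): customer_id=1 -> matches Bob
  - order 2 (Webcam): customer_id=4 -> matches Olivia
  - order 3 (Laptop): customer_id=NULL, no match -> kept with NULL
  - order 4 (Chair): customer_id=4 -> matches Olivia
  - order 5 (Charger): customer_id=NULL, no match -> kept with NULL
  - order 6 (Keyboard): customer_id=2 -> matches Nate
  - order 7 (Router): customer_id=5 -> matches Fiona
  - order 8 (Mouse): customer_id=1 -> matches Bob
  - order 9 (Printer): customer_id=5 -> matches Fiona
All 9 rows appear; 2 have NULL customer.

SQL:
SELECT a.product, b.name AS customer
FROM orders a
LEFT JOIN customers b ON a.customer_id = b.id

Result:
product  | customer
---------+---------
Speaker  | Bob     
Webcam   | Olivia  
Laptop   | NULL    
Chair    | Olivia  
Charger  | NULL    
Keyboard | Nate    
Router   | Fiona   
Mouse    | Bob     
Printer  | Fiona   


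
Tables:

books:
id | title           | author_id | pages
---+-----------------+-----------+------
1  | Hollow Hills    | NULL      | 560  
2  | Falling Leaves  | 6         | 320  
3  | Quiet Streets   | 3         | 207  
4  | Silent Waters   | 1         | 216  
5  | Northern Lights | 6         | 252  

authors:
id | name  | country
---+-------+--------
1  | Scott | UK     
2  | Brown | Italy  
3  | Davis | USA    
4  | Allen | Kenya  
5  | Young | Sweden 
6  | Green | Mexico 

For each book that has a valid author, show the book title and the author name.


INNER JOIN keeps only books rows whose author_id matches an id in authors. Walk through each book:
  - book 1 (Hollow Hills): author_id=NULL, no match -> dropped
  - book 2 (Falling Leaves): author_id=6 -> matches Green
  - book 3 (Quiet Streets): author_id=3 -> matches Davis
  - book 4 (Silent Waters): author_id=1 -> matches Scott
  - book 5 (Northern Lights): author_id=6 -> matches Green
So 1 of 5 rows is dropped.

SQL:
SELECT a.title, b.name AS author
FROM books a
INNER JOIN authors b ON a.author_id = b.id

Result:
title           | author
----------------+-------
Falling Leaves  | Green 
Quiet Streets   | Davis 
Silent Waters   | Scott 
Northern Lights | Green 


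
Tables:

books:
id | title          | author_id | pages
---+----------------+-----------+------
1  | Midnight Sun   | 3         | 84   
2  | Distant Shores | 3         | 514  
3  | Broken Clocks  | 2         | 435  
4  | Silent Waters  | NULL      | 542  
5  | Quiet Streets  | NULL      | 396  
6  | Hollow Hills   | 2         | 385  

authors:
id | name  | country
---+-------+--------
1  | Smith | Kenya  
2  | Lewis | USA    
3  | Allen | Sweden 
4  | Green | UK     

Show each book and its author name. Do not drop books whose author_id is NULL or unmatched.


LEFT JOIN keeps every row from books (the left table); where author_id has no match in authors, the author columns become NULL. Walk through each book:
  - book 1 (Midnight Sun): author_id=3 -> matches Allen
  - book 2 (Distant Shores): author_id=3 -> matches Allen
  - book 3 (Broken Clocks): author_id=2 -> matches Lewis
  - book 4 (Silent Waters): author_id=NULL, no match -> kept with NULL
  - book 5 (Quiet Streets): author_id=NULL, no match -> kept with NULL
  - book 6 (Hollow Hills): author_id=2 -> matches Lewis
All 6 rows appear; 2 have NULL author.

SQL:
SELECT a.title, b.name AS author
FROM books a
LEFT JOIN authors b ON a.author_id = b.id

Result:
title          | author
---------------+-------
Midnight Sun   | Allen 
Distant Shores | Allen 
Broken Clocks  | Lewis 
Silent Waters  | NULL  
Quiet Streets  | NULL  
Hollow Hills   | Lewis 


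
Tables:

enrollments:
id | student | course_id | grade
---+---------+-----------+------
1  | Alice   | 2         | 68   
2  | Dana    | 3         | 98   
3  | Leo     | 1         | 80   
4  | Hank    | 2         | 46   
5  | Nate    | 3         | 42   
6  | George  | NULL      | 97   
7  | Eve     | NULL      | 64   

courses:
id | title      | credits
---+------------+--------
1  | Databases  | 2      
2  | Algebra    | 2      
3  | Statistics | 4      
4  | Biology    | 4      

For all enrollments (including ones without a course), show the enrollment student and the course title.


LEFT JOIN keeps every row from enrollments (the left table); where course_id has no match in courses, the course columns become NULL. Walk through each enrollment:
  - enrollment 1 (Alice): course_id=2 -> matches Algebra
  - enrollment 2 (Dana): course_id=3 -> matches Statistics
  - enrollment 3 (Leo): course_id=1 -> matches Databases
  - enrollment 4 (Hank): course_id=2 -> matches Algebra
  - enrollment 5 (Nate): course_id=3 -> matches Statistics
  - enrollment 6 (George): course_id=NULL, no match -> kept with NULL
  - enrollment 7 (Eve): course_id=NULL, no match -> kept with NULL
All 7 rows appear; 2 have NULL course.

SQL:
SELECT a.student, b.title AS course
FROM enrollments a
LEFT JOIN courses b ON a.course_id = b.id

Result:
student | course    
--------+-----------
Alice   | Algebra   
Dana    | Statistics
Leo     | Databases 
Hank    | Algebra   
Nate    | Statistics
George  | NULL      
Eve     | NULL      
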